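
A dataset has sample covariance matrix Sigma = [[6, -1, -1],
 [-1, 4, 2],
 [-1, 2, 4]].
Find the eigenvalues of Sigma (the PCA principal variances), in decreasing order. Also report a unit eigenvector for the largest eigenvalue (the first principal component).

Step 1 — characteristic polynomial p(λ) = det(λI - Sigma) = λ³ - tr·λ² + c_1·λ - det, where tr = trace, c_1 = sum of the principal 2×2 minors, det = det(Sigma):
  tr = 6 + 4 + 4 = 14,
  c_1 = (6·4 - (-1)²) + (6·4 - (-1)²) + (4·4 - (2)²) = 23 + 23 + 12 = 58,
  det = 6·(4·4 - (2)²) - (-1)·((-1)·4 - (2)·(-1)) + (-1)·((-1)·(2) - 4·(-1)) = 6·(12) - (-1)·(-2) + (-1)·(2) = 68.
  So p(λ) = λ³ - 14λ² + 58λ - 68.
Step 2 — look for an integer root (rational root theorem: any rational root is an integer divisor of 68). Testing λ = 2:
  p(2) = 8 - 56 + 116 - 68 = 0  ✓
  Dividing out (λ - 2): p(λ) = (λ - 2)(λ² - 12λ + 34).
Step 3 — remaining eigenvalues from the quadratic λ² - 12λ + 34 = 0:
  Δ = 12² - 4·34 = 144 - 136 = 8,  λ = (12 ± √8)/2 = (12 ± 2.8284)/2 ≈ 7.4142 or 4.5858.
  Sorted: λ_1 = 7.4142,  λ_2 = 4.5858,  λ_3 = 2  (check: sum = 14 = tr ✓).

Step 4 — unit eigenvector for λ_1 ≈ 7.4142: v spans the null space of (Sigma - λ_1 I), whose rows are
  r_1 = (-1.4142, -1, -1),  r_2 = (-1, -3.4142, 2),  r_3 = (-1, 2, -3.4142).
  v is orthogonal to every row, so take v ∝ r_1 × r_2 = ((-1)·(2) - (-1)·(-3.4142), (-1)·(-1) - (-1.4142)·(2), (-1.4142)·(-3.4142) - (-1)·(-1)) ≈ (-5.4142, 3.8284, 3.8284).
  Rescale (multiply by -1 so the first nonzero entry is positive): u = (5.4142, -3.8284, -3.8284).
  ||u|| = √((5.4142)² + (-3.8284)² + (-3.8284)²) = √(58.6274) ≈ 7.6569,  v_1 = u/||u|| ≈ (0.7071, -0.5, -0.5) (||v_1|| = 1).

λ_1 = 7.4142,  λ_2 = 4.5858,  λ_3 = 2;  v_1 ≈ (0.7071, -0.5, -0.5)


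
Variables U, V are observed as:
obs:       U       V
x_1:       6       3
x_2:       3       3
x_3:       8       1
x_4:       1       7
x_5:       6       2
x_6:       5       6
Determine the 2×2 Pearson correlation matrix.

Step 1 — column means:
  mean(U) = (6 + 3 + 8 + 1 + 6 + 5) / 6 = 29/6 = 4.8333
  mean(V) = (3 + 3 + 1 + 7 + 2 + 6) / 6 = 22/6 = 3.6667

Step 2 — sample variances and covariances s[i,j] = (1/(n-1)) · Σ_k (x_{k,i} - mean_i) · (x_{k,j} - mean_j), with n-1 = 5:
  s[U,U] = ((1.1667)·(1.1667) + (-1.8333)·(-1.8333) + (3.1667)·(3.1667) + (-3.8333)·(-3.8333) + (1.1667)·(1.1667) + (0.1667)·(0.1667)) / 5 = 30.8333/5 = 6.1667
  s[U,V] = ((1.1667)·(-0.6667) + (-1.8333)·(-0.6667) + (3.1667)·(-2.6667) + (-3.8333)·(3.3333) + (1.1667)·(-1.6667) + (0.1667)·(2.3333)) / 5 = -22.3333/5 = -4.4667
  s[V,V] = ((-0.6667)·(-0.6667) + (-0.6667)·(-0.6667) + (-2.6667)·(-2.6667) + (3.3333)·(3.3333) + (-1.6667)·(-1.6667) + (2.3333)·(2.3333)) / 5 = 27.3333/5 = 5.4667
  Sample standard deviations s_i = √(s[i,i]):
  s(U) = √(6.1667) = 2.4833
  s(V) = √(5.4667) = 2.3381

Step 3 — r_{ij} = s_{ij} / (s_i · s_j):
  r[U,U] = 1 (diagonal).
  r[U,V] = -4.4667 / (2.4833 · 2.3381) = -4.4667 / 5.8061 = -0.7693
  r[V,V] = 1 (diagonal).

R is symmetric with unit diagonal. Assembling:

R = [[1, -0.7693],
 [-0.7693, 1]]


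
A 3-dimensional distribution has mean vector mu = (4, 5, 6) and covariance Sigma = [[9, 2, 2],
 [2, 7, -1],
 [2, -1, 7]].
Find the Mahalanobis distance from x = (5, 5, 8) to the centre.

Step 1 — centre the observation: (x - mu) = (1, 0, 2).

Step 2 — invert Sigma (cofactor / det for 3×3, or solve directly):
  Sigma^{-1} = [[0.1304, -0.0435, -0.0435],
 [-0.0435, 0.1603, 0.0353],
 [-0.0435, 0.0353, 0.1603]].

Step 3 — form the quadratic (x - mu)^T · Sigma^{-1} · (x - mu):
  Sigma^{-1} · (x - mu) = (0.0435, 0.0272, 0.2772).
  (x - mu)^T · [Sigma^{-1} · (x - mu)] = (1)·(0.0435) + (0)·(0.0272) + (2)·(0.2772) = 0.5978.

Step 4 — take square root: d = √(0.5978) ≈ 0.7732.

d(x, mu) = √(0.5978) ≈ 0.7732


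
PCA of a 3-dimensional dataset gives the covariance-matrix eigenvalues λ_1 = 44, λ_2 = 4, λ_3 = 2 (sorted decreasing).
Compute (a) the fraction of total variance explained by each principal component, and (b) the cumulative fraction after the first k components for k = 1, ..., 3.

Step 1 — total variance = trace(Sigma) = Σ λ_i = 44 + 4 + 2 = 50.

Step 2 — fraction explained by component i = λ_i / Σ λ:
  PC1: 44/50 = 0.88
  PC2: 4/50 = 0.08
  PC3: 2/50 = 0.04

Step 3 — cumulative fraction after k components = (λ_1 + ... + λ_k) / Σ λ:
  k = 1: 44/50 = 0.88
  k = 2: (44 + 4)/50 = 48/50 = 0.96
  k = 3: (44 + 4 + 2)/50 = 50/50 = 1

Summary (fraction, with percent):

explained: PC1 0.88 (88%), PC2 0.08 (8%), PC3 0.04 (4%);  cumulative: 0.88, 0.96, 1


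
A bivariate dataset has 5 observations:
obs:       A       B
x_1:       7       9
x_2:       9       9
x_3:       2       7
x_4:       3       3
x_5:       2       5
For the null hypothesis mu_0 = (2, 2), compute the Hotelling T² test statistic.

Step 1 — sample mean vector:
  mean(A) = (7 + 9 + 2 + 3 + 2) / 5 = 23/5 = 4.6
  mean(B) = (9 + 9 + 7 + 3 + 5) / 5 = 33/5 = 6.6
  x̄ = (4.6, 6.6),  deviation x̄ - mu_0 = (4.6, 6.6) - (2, 2) = (2.6, 4.6).

Step 2 — sample covariance matrix, S[i,j] = (1/(n-1)) · Σ_k (x_{k,i} - mean_i) · (x_{k,j} - mean_j), divisor n-1 = 4:
  S[A,A] = ((2.4)·(2.4) + (4.4)·(4.4) + (-2.6)·(-2.6) + (-1.6)·(-1.6) + (-2.6)·(-2.6)) / 4 = 41.2/4 = 10.3
  S[A,B] = ((2.4)·(2.4) + (4.4)·(2.4) + (-2.6)·(0.4) + (-1.6)·(-3.6) + (-2.6)·(-1.6)) / 4 = 25.2/4 = 6.3
  S[B,B] = ((2.4)·(2.4) + (2.4)·(2.4) + (0.4)·(0.4) + (-3.6)·(-3.6) + (-1.6)·(-1.6)) / 4 = 27.2/4 = 6.8
  S = [[10.3, 6.3],
 [6.3, 6.8]].

Step 3 — invert S. det(S) = 10.3·6.8 - (6.3)² = 30.35.
  S^{-1} = (1/det) · [[d, -b], [-b, a]] = [[0.2241, -0.2076],
 [-0.2076, 0.3394]].

Step 4 — quadratic form (x̄ - mu_0)^T · S^{-1} · (x̄ - mu_0):
  S^{-1} · (x̄ - mu_0) = (-0.3723, 1.0214),
  (x̄ - mu_0)^T · [...] = (2.6)·(-0.3723) + (4.6)·(1.0214) = 3.7305.

Step 5 — scale by n: T² = 5 · 3.7305 = 18.6524.

T² ≈ 18.6524


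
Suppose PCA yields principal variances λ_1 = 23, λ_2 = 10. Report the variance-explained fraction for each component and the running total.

Step 1 — total variance = trace(Sigma) = Σ λ_i = 23 + 10 = 33.

Step 2 — fraction explained by component i = λ_i / Σ λ:
  PC1: 23/33 = 0.697
  PC2: 10/33 = 0.303

Step 3 — cumulative fraction after k components = (λ_1 + ... + λ_k) / Σ λ:
  k = 1: 23/33 = 0.697
  k = 2: (23 + 10)/33 = 33/33 = 1

Summary (fraction, with percent):

explained: PC1 0.697 (69.7%), PC2 0.303 (30.3%);  cumulative: 0.697, 1


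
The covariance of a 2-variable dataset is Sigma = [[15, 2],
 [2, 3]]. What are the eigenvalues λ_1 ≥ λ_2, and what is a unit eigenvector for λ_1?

Step 1 — characteristic polynomial of 2×2 Sigma:
  det(Sigma - λI) = λ² - trace · λ + det = 0.
  trace = 15 + 3 = 18, det = 15·3 - (2)² = 41.
Step 2 — discriminant:
  Δ = trace² - 4·det = 324 - 164 = 160.
Step 3 — eigenvalues:
  λ = (trace ± √Δ)/2 = (18 ± 12.6491)/2,
  λ_1 = 15.3246,  λ_2 = 2.6754.

Step 4 — unit eigenvector for λ_1: solve (Sigma - λ_1 I)v = 0. First row:
  (15 - 15.3246)·v_x + (2)·v_y = 0, i.e. (-0.3246)·v_x + (2)·v_y = 0,
  so v ∝ (b, λ_1 - a) = (2, 0.3246) = u.
  ||u|| = √((2)² + (0.3246)²) = √(4.1053) ≈ 2.0262,
  v_1 = u/||u|| ≈ (0.9871, 0.1602) (||v_1|| = 1).

λ_1 = 15.3246,  λ_2 = 2.6754;  v_1 ≈ (0.9871, 0.1602)


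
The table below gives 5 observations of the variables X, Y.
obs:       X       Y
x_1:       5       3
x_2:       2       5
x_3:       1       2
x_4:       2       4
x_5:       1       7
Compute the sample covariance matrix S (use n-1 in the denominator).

Step 1 — column means:
  mean(X) = (5 + 2 + 1 + 2 + 1) / 5 = 11/5 = 2.2
  mean(Y) = (3 + 5 + 2 + 4 + 7) / 5 = 21/5 = 4.2

Step 2 — sample covariance S[i,j] = (1/(n-1)) · Σ_k (x_{k,i} - mean_i) · (x_{k,j} - mean_j), with n-1 = 4.
  S[X,X] = ((2.8)·(2.8) + (-0.2)·(-0.2) + (-1.2)·(-1.2) + (-0.2)·(-0.2) + (-1.2)·(-1.2)) / 4 = 10.8/4 = 2.7
  S[X,Y] = ((2.8)·(-1.2) + (-0.2)·(0.8) + (-1.2)·(-2.2) + (-0.2)·(-0.2) + (-1.2)·(2.8)) / 4 = -4.2/4 = -1.05
  S[Y,Y] = ((-1.2)·(-1.2) + (0.8)·(0.8) + (-2.2)·(-2.2) + (-0.2)·(-0.2) + (2.8)·(2.8)) / 4 = 14.8/4 = 3.7

S is symmetric (S[j,i] = S[i,j]). Assembling:

S = [[2.7, -1.05],
 [-1.05, 3.7]]


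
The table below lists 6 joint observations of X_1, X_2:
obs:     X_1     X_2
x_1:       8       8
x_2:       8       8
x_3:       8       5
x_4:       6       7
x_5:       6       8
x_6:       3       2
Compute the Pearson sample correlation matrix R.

Step 1 — column means:
  mean(X_1) = (8 + 8 + 8 + 6 + 6 + 3) / 6 = 39/6 = 6.5
  mean(X_2) = (8 + 8 + 5 + 7 + 8 + 2) / 6 = 38/6 = 6.3333

Step 2 — sample variances and covariances s[i,j] = (1/(n-1)) · Σ_k (x_{k,i} - mean_i) · (x_{k,j} - mean_j), with n-1 = 5:
  s[X_1,X_1] = ((1.5)·(1.5) + (1.5)·(1.5) + (1.5)·(1.5) + (-0.5)·(-0.5) + (-0.5)·(-0.5) + (-3.5)·(-3.5)) / 5 = 19.5/5 = 3.9
  s[X_1,X_2] = ((1.5)·(1.6667) + (1.5)·(1.6667) + (1.5)·(-1.3333) + (-0.5)·(0.6667) + (-0.5)·(1.6667) + (-3.5)·(-4.3333)) / 5 = 17/5 = 3.4
  s[X_2,X_2] = ((1.6667)·(1.6667) + (1.6667)·(1.6667) + (-1.3333)·(-1.3333) + (0.6667)·(0.6667) + (1.6667)·(1.6667) + (-4.3333)·(-4.3333)) / 5 = 29.3333/5 = 5.8667
  Sample standard deviations s_i = √(s[i,i]):
  s(X_1) = √(3.9) = 1.9748
  s(X_2) = √(5.8667) = 2.4221

Step 3 — r_{ij} = s_{ij} / (s_i · s_j):
  r[X_1,X_1] = 1 (diagonal).
  r[X_1,X_2] = 3.4 / (1.9748 · 2.4221) = 3.4 / 4.7833 = 0.7108
  r[X_2,X_2] = 1 (diagonal).

R is symmetric with unit diagonal. Assembling:

R = [[1, 0.7108],
 [0.7108, 1]]


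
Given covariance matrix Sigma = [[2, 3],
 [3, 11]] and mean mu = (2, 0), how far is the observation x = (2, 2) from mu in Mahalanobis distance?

Step 1 — centre the observation: (x - mu) = (0, 2).

Step 2 — invert Sigma. det(Sigma) = 2·11 - (3)² = 13.
  Sigma^{-1} = (1/det) · [[d, -b], [-b, a]] = [[0.8462, -0.2308],
 [-0.2308, 0.1538]].

Step 3 — form the quadratic (x - mu)^T · Sigma^{-1} · (x - mu):
  Sigma^{-1} · (x - mu) = (-0.4615, 0.3077).
  (x - mu)^T · [Sigma^{-1} · (x - mu)] = (0)·(-0.4615) + (2)·(0.3077) = 0.6154.

Step 4 — take square root: d = √(0.6154) ≈ 0.7845.

d(x, mu) = √(0.6154) ≈ 0.7845


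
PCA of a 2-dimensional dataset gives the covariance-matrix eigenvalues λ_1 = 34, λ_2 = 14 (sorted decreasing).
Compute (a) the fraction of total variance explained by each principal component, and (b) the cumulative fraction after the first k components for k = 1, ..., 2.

Step 1 — total variance = trace(Sigma) = Σ λ_i = 34 + 14 = 48.

Step 2 — fraction explained by component i = λ_i / Σ λ:
  PC1: 34/48 = 0.7083
  PC2: 14/48 = 0.2917

Step 3 — cumulative fraction after k components = (λ_1 + ... + λ_k) / Σ λ:
  k = 1: 34/48 = 0.7083
  k = 2: (34 + 14)/48 = 48/48 = 1

Summary (fraction, with percent):

explained: PC1 0.7083 (70.83%), PC2 0.2917 (29.17%);  cumulative: 0.7083, 1


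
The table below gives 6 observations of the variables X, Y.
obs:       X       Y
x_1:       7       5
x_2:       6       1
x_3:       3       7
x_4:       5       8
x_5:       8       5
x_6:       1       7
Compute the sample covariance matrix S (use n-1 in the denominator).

Step 1 — column means:
  mean(X) = (7 + 6 + 3 + 5 + 8 + 1) / 6 = 30/6 = 5
  mean(Y) = (5 + 1 + 7 + 8 + 5 + 7) / 6 = 33/6 = 5.5

Step 2 — sample covariance S[i,j] = (1/(n-1)) · Σ_k (x_{k,i} - mean_i) · (x_{k,j} - mean_j), with n-1 = 5.
  S[X,X] = ((2)·(2) + (1)·(1) + (-2)·(-2) + (0)·(0) + (3)·(3) + (-4)·(-4)) / 5 = 34/5 = 6.8
  S[X,Y] = ((2)·(-0.5) + (1)·(-4.5) + (-2)·(1.5) + (0)·(2.5) + (3)·(-0.5) + (-4)·(1.5)) / 5 = -16/5 = -3.2
  S[Y,Y] = ((-0.5)·(-0.5) + (-4.5)·(-4.5) + (1.5)·(1.5) + (2.5)·(2.5) + (-0.5)·(-0.5) + (1.5)·(1.5)) / 5 = 31.5/5 = 6.3

S is symmetric (S[j,i] = S[i,j]). Assembling:

S = [[6.8, -3.2],
 [-3.2, 6.3]]


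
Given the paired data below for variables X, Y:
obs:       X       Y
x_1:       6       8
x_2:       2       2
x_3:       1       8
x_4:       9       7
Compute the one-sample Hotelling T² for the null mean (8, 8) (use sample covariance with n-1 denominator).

Step 1 — sample mean vector:
  mean(X) = (6 + 2 + 1 + 9) / 4 = 18/4 = 4.5
  mean(Y) = (8 + 2 + 8 + 7) / 4 = 25/4 = 6.25
  x̄ = (4.5, 6.25),  deviation x̄ - mu_0 = (4.5, 6.25) - (8, 8) = (-3.5, -1.75).

Step 2 — sample covariance matrix, S[i,j] = (1/(n-1)) · Σ_k (x_{k,i} - mean_i) · (x_{k,j} - mean_j), divisor n-1 = 3:
  S[X,X] = ((1.5)·(1.5) + (-2.5)·(-2.5) + (-3.5)·(-3.5) + (4.5)·(4.5)) / 3 = 41/3 = 13.6667
  S[X,Y] = ((1.5)·(1.75) + (-2.5)·(-4.25) + (-3.5)·(1.75) + (4.5)·(0.75)) / 3 = 10.5/3 = 3.5
  S[Y,Y] = ((1.75)·(1.75) + (-4.25)·(-4.25) + (1.75)·(1.75) + (0.75)·(0.75)) / 3 = 24.75/3 = 8.25
  S = [[13.6667, 3.5],
 [3.5, 8.25]].

Step 3 — invert S. det(S) = 13.6667·8.25 - (3.5)² = 100.5.
  S^{-1} = (1/det) · [[d, -b], [-b, a]] = [[0.0821, -0.0348],
 [-0.0348, 0.136]].

Step 4 — quadratic form (x̄ - mu_0)^T · S^{-1} · (x̄ - mu_0):
  S^{-1} · (x̄ - mu_0) = (-0.2264, -0.1161),
  (x̄ - mu_0)^T · [...] = (-3.5)·(-0.2264) + (-1.75)·(-0.1161) = 0.9954.

Step 5 — scale by n: T² = 4 · 0.9954 = 3.9818.

T² ≈ 3.9818


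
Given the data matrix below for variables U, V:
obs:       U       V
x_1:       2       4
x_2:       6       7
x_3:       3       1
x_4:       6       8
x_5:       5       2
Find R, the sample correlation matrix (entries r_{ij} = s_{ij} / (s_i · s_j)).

Step 1 — column means:
  mean(U) = (2 + 6 + 3 + 6 + 5) / 5 = 22/5 = 4.4
  mean(V) = (4 + 7 + 1 + 8 + 2) / 5 = 22/5 = 4.4

Step 2 — sample variances and covariances s[i,j] = (1/(n-1)) · Σ_k (x_{k,i} - mean_i) · (x_{k,j} - mean_j), with n-1 = 4:
  s[U,U] = ((-2.4)·(-2.4) + (1.6)·(1.6) + (-1.4)·(-1.4) + (1.6)·(1.6) + (0.6)·(0.6)) / 4 = 13.2/4 = 3.3
  s[U,V] = ((-2.4)·(-0.4) + (1.6)·(2.6) + (-1.4)·(-3.4) + (1.6)·(3.6) + (0.6)·(-2.4)) / 4 = 14.2/4 = 3.55
  s[V,V] = ((-0.4)·(-0.4) + (2.6)·(2.6) + (-3.4)·(-3.4) + (3.6)·(3.6) + (-2.4)·(-2.4)) / 4 = 37.2/4 = 9.3
  Sample standard deviations s_i = √(s[i,i]):
  s(U) = √(3.3) = 1.8166
  s(V) = √(9.3) = 3.0496

Step 3 — r_{ij} = s_{ij} / (s_i · s_j):
  r[U,U] = 1 (diagonal).
  r[U,V] = 3.55 / (1.8166 · 3.0496) = 3.55 / 5.5399 = 0.6408
  r[V,V] = 1 (diagonal).

R is symmetric with unit diagonal. Assembling:

R = [[1, 0.6408],
 [0.6408, 1]]


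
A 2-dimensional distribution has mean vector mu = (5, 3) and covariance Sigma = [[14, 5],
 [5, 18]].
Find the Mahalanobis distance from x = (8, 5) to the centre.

Step 1 — centre the observation: (x - mu) = (3, 2).

Step 2 — invert Sigma. det(Sigma) = 14·18 - (5)² = 227.
  Sigma^{-1} = (1/det) · [[d, -b], [-b, a]] = [[0.0793, -0.022],
 [-0.022, 0.0617]].

Step 3 — form the quadratic (x - mu)^T · Sigma^{-1} · (x - mu):
  Sigma^{-1} · (x - mu) = (0.1938, 0.0573).
  (x - mu)^T · [Sigma^{-1} · (x - mu)] = (3)·(0.1938) + (2)·(0.0573) = 0.696.

Step 4 — take square root: d = √(0.696) ≈ 0.8343.

d(x, mu) = √(0.696) ≈ 0.8343


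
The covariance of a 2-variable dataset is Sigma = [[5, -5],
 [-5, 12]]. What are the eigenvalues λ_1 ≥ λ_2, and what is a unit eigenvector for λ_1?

Step 1 — characteristic polynomial of 2×2 Sigma:
  det(Sigma - λI) = λ² - trace · λ + det = 0.
  trace = 5 + 12 = 17, det = 5·12 - (-5)² = 35.
Step 2 — discriminant:
  Δ = trace² - 4·det = 289 - 140 = 149.
Step 3 — eigenvalues:
  λ = (trace ± √Δ)/2 = (17 ± 12.2066)/2,
  λ_1 = 14.6033,  λ_2 = 2.3967.

Step 4 — unit eigenvector for λ_1: solve (Sigma - λ_1 I)v = 0. First row:
  (5 - 14.6033)·v_x + (-5)·v_y = 0, i.e. (-9.6033)·v_x + (-5)·v_y = 0,
  so v ∝ (b, λ_1 - a) = (-5, 9.6033); multiply by -1 so the first entry is positive: u = (5, -9.6033).
  ||u|| = √((5)² + (-9.6033)²) = √(117.2229) ≈ 10.827,
  v_1 = u/||u|| ≈ (0.4618, -0.887) (||v_1|| = 1).

λ_1 = 14.6033,  λ_2 = 2.3967;  v_1 ≈ (0.4618, -0.887)


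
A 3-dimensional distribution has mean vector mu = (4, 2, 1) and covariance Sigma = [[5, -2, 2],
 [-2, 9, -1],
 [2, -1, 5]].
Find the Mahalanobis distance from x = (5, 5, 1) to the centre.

Step 1 — centre the observation: (x - mu) = (1, 3, 0).

Step 2 — invert Sigma (cofactor / det for 3×3, or solve directly):
  Sigma^{-1} = [[0.2558, 0.0465, -0.093],
 [0.0465, 0.1221, 0.0058],
 [-0.093, 0.0058, 0.2384]].

Step 3 — form the quadratic (x - mu)^T · Sigma^{-1} · (x - mu):
  Sigma^{-1} · (x - mu) = (0.3953, 0.4128, -0.0756).
  (x - mu)^T · [Sigma^{-1} · (x - mu)] = (1)·(0.3953) + (3)·(0.4128) + (0)·(-0.0756) = 1.6337.

Step 4 — take square root: d = √(1.6337) ≈ 1.2782.

d(x, mu) = √(1.6337) ≈ 1.2782


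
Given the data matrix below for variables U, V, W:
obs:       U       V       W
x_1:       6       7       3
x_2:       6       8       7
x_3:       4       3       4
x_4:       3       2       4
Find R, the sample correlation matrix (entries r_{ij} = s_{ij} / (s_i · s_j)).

Step 1 — column means:
  mean(U) = (6 + 6 + 4 + 3) / 4 = 19/4 = 4.75
  mean(V) = (7 + 8 + 3 + 2) / 4 = 20/4 = 5
  mean(W) = (3 + 7 + 4 + 4) / 4 = 18/4 = 4.5

Step 2 — sample variances and covariances s[i,j] = (1/(n-1)) · Σ_k (x_{k,i} - mean_i) · (x_{k,j} - mean_j), with n-1 = 3:
  s[U,U] = ((1.25)·(1.25) + (1.25)·(1.25) + (-0.75)·(-0.75) + (-1.75)·(-1.75)) / 3 = 6.75/3 = 2.25
  s[U,V] = ((1.25)·(2) + (1.25)·(3) + (-0.75)·(-2) + (-1.75)·(-3)) / 3 = 13/3 = 4.3333
  s[U,W] = ((1.25)·(-1.5) + (1.25)·(2.5) + (-0.75)·(-0.5) + (-1.75)·(-0.5)) / 3 = 2.5/3 = 0.8333
  s[V,V] = ((2)·(2) + (3)·(3) + (-2)·(-2) + (-3)·(-3)) / 3 = 26/3 = 8.6667
  s[V,W] = ((2)·(-1.5) + (3)·(2.5) + (-2)·(-0.5) + (-3)·(-0.5)) / 3 = 7/3 = 2.3333
  s[W,W] = ((-1.5)·(-1.5) + (2.5)·(2.5) + (-0.5)·(-0.5) + (-0.5)·(-0.5)) / 3 = 9/3 = 3
  Sample standard deviations s_i = √(s[i,i]):
  s(U) = √(2.25) = 1.5
  s(V) = √(8.6667) = 2.9439
  s(W) = √(3) = 1.7321

Step 3 — r_{ij} = s_{ij} / (s_i · s_j):
  r[U,U] = 1 (diagonal).
  r[U,V] = 4.3333 / (1.5 · 2.9439) = 4.3333 / 4.4159 = 0.9813
  r[U,W] = 0.8333 / (1.5 · 1.7321) = 0.8333 / 2.5981 = 0.3208
  r[V,V] = 1 (diagonal).
  r[V,W] = 2.3333 / (2.9439 · 1.7321) = 2.3333 / 5.099 = 0.4576
  r[W,W] = 1 (diagonal).

R is symmetric with unit diagonal. Assembling:

R = [[1, 0.9813, 0.3208],
 [0.9813, 1, 0.4576],
 [0.3208, 0.4576, 1]]


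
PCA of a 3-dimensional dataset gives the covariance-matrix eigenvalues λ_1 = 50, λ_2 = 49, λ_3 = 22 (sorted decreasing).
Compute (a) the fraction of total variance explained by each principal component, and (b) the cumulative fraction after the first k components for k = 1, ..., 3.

Step 1 — total variance = trace(Sigma) = Σ λ_i = 50 + 49 + 22 = 121.

Step 2 — fraction explained by component i = λ_i / Σ λ:
  PC1: 50/121 = 0.4132
  PC2: 49/121 = 0.405
  PC3: 22/121 = 0.1818

Step 3 — cumulative fraction after k components = (λ_1 + ... + λ_k) / Σ λ:
  k = 1: 50/121 = 0.4132
  k = 2: (50 + 49)/121 = 99/121 = 0.8182
  k = 3: (50 + 49 + 22)/121 = 121/121 = 1

Summary (fraction, with percent):

explained: PC1 0.4132 (41.32%), PC2 0.405 (40.5%), PC3 0.1818 (18.18%);  cumulative: 0.4132, 0.8182, 1


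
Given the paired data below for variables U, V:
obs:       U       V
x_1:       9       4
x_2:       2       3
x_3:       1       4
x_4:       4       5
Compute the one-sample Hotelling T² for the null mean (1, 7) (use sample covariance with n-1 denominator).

Step 1 — sample mean vector:
  mean(U) = (9 + 2 + 1 + 4) / 4 = 16/4 = 4
  mean(V) = (4 + 3 + 4 + 5) / 4 = 16/4 = 4
  x̄ = (4, 4),  deviation x̄ - mu_0 = (4, 4) - (1, 7) = (3, -3).

Step 2 — sample covariance matrix, S[i,j] = (1/(n-1)) · Σ_k (x_{k,i} - mean_i) · (x_{k,j} - mean_j), divisor n-1 = 3:
  S[U,U] = ((5)·(5) + (-2)·(-2) + (-3)·(-3) + (0)·(0)) / 3 = 38/3 = 12.6667
  S[U,V] = ((5)·(0) + (-2)·(-1) + (-3)·(0) + (0)·(1)) / 3 = 2/3 = 0.6667
  S[V,V] = ((0)·(0) + (-1)·(-1) + (0)·(0) + (1)·(1)) / 3 = 2/3 = 0.6667
  S = [[12.6667, 0.6667],
 [0.6667, 0.6667]].

Step 3 — invert S. det(S) = 12.6667·0.6667 - (0.6667)² = 8.
  S^{-1} = (1/det) · [[d, -b], [-b, a]] = [[0.0833, -0.0833],
 [-0.0833, 1.5833]].

Step 4 — quadratic form (x̄ - mu_0)^T · S^{-1} · (x̄ - mu_0):
  S^{-1} · (x̄ - mu_0) = (0.5, -5),
  (x̄ - mu_0)^T · [...] = (3)·(0.5) + (-3)·(-5) = 16.5.

Step 5 — scale by n: T² = 4 · 16.5 = 66.

T² ≈ 66


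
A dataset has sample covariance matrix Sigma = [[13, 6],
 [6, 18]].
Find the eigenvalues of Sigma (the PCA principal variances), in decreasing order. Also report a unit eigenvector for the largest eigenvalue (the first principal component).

Step 1 — characteristic polynomial of 2×2 Sigma:
  det(Sigma - λI) = λ² - trace · λ + det = 0.
  trace = 13 + 18 = 31, det = 13·18 - (6)² = 198.
Step 2 — discriminant:
  Δ = trace² - 4·det = 961 - 792 = 169.
Step 3 — eigenvalues:
  λ = (trace ± √Δ)/2 = (31 ± 13)/2,
  λ_1 = 22,  λ_2 = 9.

Step 4 — unit eigenvector for λ_1: solve (Sigma - λ_1 I)v = 0. First row:
  (13 - 22)·v_x + (6)·v_y = 0, i.e. (-9)·v_x + (6)·v_y = 0,
  so v ∝ (b, λ_1 - a) = (6, 9) = u.
  ||u|| = √((6)² + (9)²) = √(117) ≈ 10.8167,
  v_1 = u/||u|| ≈ (0.5547, 0.8321) (||v_1|| = 1).

λ_1 = 22,  λ_2 = 9;  v_1 ≈ (0.5547, 0.8321)


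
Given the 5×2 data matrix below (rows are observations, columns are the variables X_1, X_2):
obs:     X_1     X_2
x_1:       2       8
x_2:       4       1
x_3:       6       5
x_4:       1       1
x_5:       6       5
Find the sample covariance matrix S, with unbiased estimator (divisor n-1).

Step 1 — column means:
  mean(X_1) = (2 + 4 + 6 + 1 + 6) / 5 = 19/5 = 3.8
  mean(X_2) = (8 + 1 + 5 + 1 + 5) / 5 = 20/5 = 4

Step 2 — sample covariance S[i,j] = (1/(n-1)) · Σ_k (x_{k,i} - mean_i) · (x_{k,j} - mean_j), with n-1 = 4.
  S[X_1,X_1] = ((-1.8)·(-1.8) + (0.2)·(0.2) + (2.2)·(2.2) + (-2.8)·(-2.8) + (2.2)·(2.2)) / 4 = 20.8/4 = 5.2
  S[X_1,X_2] = ((-1.8)·(4) + (0.2)·(-3) + (2.2)·(1) + (-2.8)·(-3) + (2.2)·(1)) / 4 = 5/4 = 1.25
  S[X_2,X_2] = ((4)·(4) + (-3)·(-3) + (1)·(1) + (-3)·(-3) + (1)·(1)) / 4 = 36/4 = 9

S is symmetric (S[j,i] = S[i,j]). Assembling:

S = [[5.2, 1.25],
 [1.25, 9]]


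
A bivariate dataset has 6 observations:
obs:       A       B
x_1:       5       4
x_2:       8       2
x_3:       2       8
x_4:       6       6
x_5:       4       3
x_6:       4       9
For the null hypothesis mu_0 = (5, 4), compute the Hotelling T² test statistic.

Step 1 — sample mean vector:
  mean(A) = (5 + 8 + 2 + 6 + 4 + 4) / 6 = 29/6 = 4.8333
  mean(B) = (4 + 2 + 8 + 6 + 3 + 9) / 6 = 32/6 = 5.3333
  x̄ = (4.8333, 5.3333),  deviation x̄ - mu_0 = (4.8333, 5.3333) - (5, 4) = (-0.1667, 1.3333).

Step 2 — sample covariance matrix, S[i,j] = (1/(n-1)) · Σ_k (x_{k,i} - mean_i) · (x_{k,j} - mean_j), divisor n-1 = 5:
  S[A,A] = ((0.1667)·(0.1667) + (3.1667)·(3.1667) + (-2.8333)·(-2.8333) + (1.1667)·(1.1667) + (-0.8333)·(-0.8333) + (-0.8333)·(-0.8333)) / 5 = 20.8333/5 = 4.1667
  S[A,B] = ((0.1667)·(-1.3333) + (3.1667)·(-3.3333) + (-2.8333)·(2.6667) + (1.1667)·(0.6667) + (-0.8333)·(-2.3333) + (-0.8333)·(3.6667)) / 5 = -18.6667/5 = -3.7333
  S[B,B] = ((-1.3333)·(-1.3333) + (-3.3333)·(-3.3333) + (2.6667)·(2.6667) + (0.6667)·(0.6667) + (-2.3333)·(-2.3333) + (3.6667)·(3.6667)) / 5 = 39.3333/5 = 7.8667
  S = [[4.1667, -3.7333],
 [-3.7333, 7.8667]].

Step 3 — invert S. det(S) = 4.1667·7.8667 - (-3.7333)² = 18.84.
  S^{-1} = (1/det) · [[d, -b], [-b, a]] = [[0.4176, 0.1982],
 [0.1982, 0.2212]].

Step 4 — quadratic form (x̄ - mu_0)^T · S^{-1} · (x̄ - mu_0):
  S^{-1} · (x̄ - mu_0) = (0.1946, 0.2619),
  (x̄ - mu_0)^T · [...] = (-0.1667)·(0.1946) + (1.3333)·(0.2619) = 0.3167.

Step 5 — scale by n: T² = 6 · 0.3167 = 1.9002.

T² ≈ 1.9002


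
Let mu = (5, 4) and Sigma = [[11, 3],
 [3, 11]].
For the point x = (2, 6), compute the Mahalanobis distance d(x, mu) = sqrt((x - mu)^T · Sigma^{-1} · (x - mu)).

Step 1 — centre the observation: (x - mu) = (-3, 2).

Step 2 — invert Sigma. det(Sigma) = 11·11 - (3)² = 112.
  Sigma^{-1} = (1/det) · [[d, -b], [-b, a]] = [[0.0982, -0.0268],
 [-0.0268, 0.0982]].

Step 3 — form the quadratic (x - mu)^T · Sigma^{-1} · (x - mu):
  Sigma^{-1} · (x - mu) = (-0.3482, 0.2768).
  (x - mu)^T · [Sigma^{-1} · (x - mu)] = (-3)·(-0.3482) + (2)·(0.2768) = 1.5982.

Step 4 — take square root: d = √(1.5982) ≈ 1.2642.

d(x, mu) = √(1.5982) ≈ 1.2642


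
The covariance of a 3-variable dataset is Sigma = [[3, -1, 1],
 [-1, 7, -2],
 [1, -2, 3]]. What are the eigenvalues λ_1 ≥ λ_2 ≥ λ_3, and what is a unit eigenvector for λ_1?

Step 1 — characteristic polynomial p(λ) = det(λI - Sigma) = λ³ - tr·λ² + c_1·λ - det, where tr = trace, c_1 = sum of the principal 2×2 minors, det = det(Sigma):
  tr = 3 + 7 + 3 = 13,
  c_1 = (3·7 - (-1)²) + (3·3 - (1)²) + (7·3 - (-2)²) = 20 + 8 + 17 = 45,
  det = 3·(7·3 - (-2)²) - (-1)·((-1)·3 - (-2)·(1)) + (1)·((-1)·(-2) - 7·(1)) = 3·(17) - (-1)·(-1) + (1)·(-5) = 45.
  So p(λ) = λ³ - 13λ² + 45λ - 45.
Step 2 — look for an integer root (rational root theorem: any rational root is an integer divisor of 45). Testing λ = 3:
  p(3) = 27 - 117 + 135 - 45 = 0  ✓
  Dividing out (λ - 3): p(λ) = (λ - 3)(λ² - 10λ + 15).
Step 3 — remaining eigenvalues from the quadratic λ² - 10λ + 15 = 0:
  Δ = 10² - 4·15 = 100 - 60 = 40,  λ = (10 ± √40)/2 = (10 ± 6.3246)/2 ≈ 8.1623 or 1.8377.
  Sorted: λ_1 = 8.1623,  λ_2 = 3,  λ_3 = 1.8377  (check: sum = 13 = tr ✓).

Step 4 — unit eigenvector for λ_1 ≈ 8.1623: v spans the null space of (Sigma - λ_1 I), whose rows are
  r_1 = (-5.1623, -1, 1),  r_2 = (-1, -1.1623, -2),  r_3 = (1, -2, -5.1623).
  v is orthogonal to every row, so take v ∝ r_1 × r_2 = ((-1)·(-2) - (1)·(-1.1623), (1)·(-1) - (-5.1623)·(-2), (-5.1623)·(-1.1623) - (-1)·(-1)) ≈ (3.1623, -11.3246, 5).
  Let u = (3.1623, -11.3246, 5).
  ||u|| = √((3.1623)² + (-11.3246)² + (5)²) = √(163.2456) ≈ 12.7768,  v_1 = u/||u|| ≈ (0.2475, -0.8863, 0.3913) (||v_1|| = 1).

λ_1 = 8.1623,  λ_2 = 3,  λ_3 = 1.8377;  v_1 ≈ (0.2475, -0.8863, 0.3913)


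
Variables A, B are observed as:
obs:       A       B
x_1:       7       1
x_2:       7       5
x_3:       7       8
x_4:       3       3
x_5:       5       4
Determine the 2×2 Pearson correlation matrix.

Step 1 — column means:
  mean(A) = (7 + 7 + 7 + 3 + 5) / 5 = 29/5 = 5.8
  mean(B) = (1 + 5 + 8 + 3 + 4) / 5 = 21/5 = 4.2

Step 2 — sample variances and covariances s[i,j] = (1/(n-1)) · Σ_k (x_{k,i} - mean_i) · (x_{k,j} - mean_j), with n-1 = 4:
  s[A,A] = ((1.2)·(1.2) + (1.2)·(1.2) + (1.2)·(1.2) + (-2.8)·(-2.8) + (-0.8)·(-0.8)) / 4 = 12.8/4 = 3.2
  s[A,B] = ((1.2)·(-3.2) + (1.2)·(0.8) + (1.2)·(3.8) + (-2.8)·(-1.2) + (-0.8)·(-0.2)) / 4 = 5.2/4 = 1.3
  s[B,B] = ((-3.2)·(-3.2) + (0.8)·(0.8) + (3.8)·(3.8) + (-1.2)·(-1.2) + (-0.2)·(-0.2)) / 4 = 26.8/4 = 6.7
  Sample standard deviations s_i = √(s[i,i]):
  s(A) = √(3.2) = 1.7889
  s(B) = √(6.7) = 2.5884

Step 3 — r_{ij} = s_{ij} / (s_i · s_j):
  r[A,A] = 1 (diagonal).
  r[A,B] = 1.3 / (1.7889 · 2.5884) = 1.3 / 4.6303 = 0.2808
  r[B,B] = 1 (diagonal).

R is symmetric with unit diagonal. Assembling:

R = [[1, 0.2808],
 [0.2808, 1]]


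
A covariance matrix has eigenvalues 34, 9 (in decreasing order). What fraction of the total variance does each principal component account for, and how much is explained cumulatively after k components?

Step 1 — total variance = trace(Sigma) = Σ λ_i = 34 + 9 = 43.

Step 2 — fraction explained by component i = λ_i / Σ λ:
  PC1: 34/43 = 0.7907
  PC2: 9/43 = 0.2093

Step 3 — cumulative fraction after k components = (λ_1 + ... + λ_k) / Σ λ:
  k = 1: 34/43 = 0.7907
  k = 2: (34 + 9)/43 = 43/43 = 1

Summary (fraction, with percent):

explained: PC1 0.7907 (79.07%), PC2 0.2093 (20.93%);  cumulative: 0.7907, 1


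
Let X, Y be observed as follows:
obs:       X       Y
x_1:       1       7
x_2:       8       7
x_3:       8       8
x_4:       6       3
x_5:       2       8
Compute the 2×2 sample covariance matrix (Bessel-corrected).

Step 1 — column means:
  mean(X) = (1 + 8 + 8 + 6 + 2) / 5 = 25/5 = 5
  mean(Y) = (7 + 7 + 8 + 3 + 8) / 5 = 33/5 = 6.6

Step 2 — sample covariance S[i,j] = (1/(n-1)) · Σ_k (x_{k,i} - mean_i) · (x_{k,j} - mean_j), with n-1 = 4.
  S[X,X] = ((-4)·(-4) + (3)·(3) + (3)·(3) + (1)·(1) + (-3)·(-3)) / 4 = 44/4 = 11
  S[X,Y] = ((-4)·(0.4) + (3)·(0.4) + (3)·(1.4) + (1)·(-3.6) + (-3)·(1.4)) / 4 = -4/4 = -1
  S[Y,Y] = ((0.4)·(0.4) + (0.4)·(0.4) + (1.4)·(1.4) + (-3.6)·(-3.6) + (1.4)·(1.4)) / 4 = 17.2/4 = 4.3

S is symmetric (S[j,i] = S[i,j]). Assembling:

S = [[11, -1],
 [-1, 4.3]]


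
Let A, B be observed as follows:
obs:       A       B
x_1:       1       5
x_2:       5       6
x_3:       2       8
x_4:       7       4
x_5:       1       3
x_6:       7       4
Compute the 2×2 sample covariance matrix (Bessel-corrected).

Step 1 — column means:
  mean(A) = (1 + 5 + 2 + 7 + 1 + 7) / 6 = 23/6 = 3.8333
  mean(B) = (5 + 6 + 8 + 4 + 3 + 4) / 6 = 30/6 = 5

Step 2 — sample covariance S[i,j] = (1/(n-1)) · Σ_k (x_{k,i} - mean_i) · (x_{k,j} - mean_j), with n-1 = 5.
  S[A,A] = ((-2.8333)·(-2.8333) + (1.1667)·(1.1667) + (-1.8333)·(-1.8333) + (3.1667)·(3.1667) + (-2.8333)·(-2.8333) + (3.1667)·(3.1667)) / 5 = 40.8333/5 = 8.1667
  S[A,B] = ((-2.8333)·(0) + (1.1667)·(1) + (-1.8333)·(3) + (3.1667)·(-1) + (-2.8333)·(-2) + (3.1667)·(-1)) / 5 = -5/5 = -1
  S[B,B] = ((0)·(0) + (1)·(1) + (3)·(3) + (-1)·(-1) + (-2)·(-2) + (-1)·(-1)) / 5 = 16/5 = 3.2

S is symmetric (S[j,i] = S[i,j]). Assembling:

S = [[8.1667, -1],
 [-1, 3.2]]


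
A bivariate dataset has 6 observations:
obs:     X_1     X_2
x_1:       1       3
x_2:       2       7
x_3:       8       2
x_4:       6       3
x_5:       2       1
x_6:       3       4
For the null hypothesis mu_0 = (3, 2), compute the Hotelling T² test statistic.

Step 1 — sample mean vector:
  mean(X_1) = (1 + 2 + 8 + 6 + 2 + 3) / 6 = 22/6 = 3.6667
  mean(X_2) = (3 + 7 + 2 + 3 + 1 + 4) / 6 = 20/6 = 3.3333
  x̄ = (3.6667, 3.3333),  deviation x̄ - mu_0 = (3.6667, 3.3333) - (3, 2) = (0.6667, 1.3333).

Step 2 — sample covariance matrix, S[i,j] = (1/(n-1)) · Σ_k (x_{k,i} - mean_i) · (x_{k,j} - mean_j), divisor n-1 = 5:
  S[X_1,X_1] = ((-2.6667)·(-2.6667) + (-1.6667)·(-1.6667) + (4.3333)·(4.3333) + (2.3333)·(2.3333) + (-1.6667)·(-1.6667) + (-0.6667)·(-0.6667)) / 5 = 37.3333/5 = 7.4667
  S[X_1,X_2] = ((-2.6667)·(-0.3333) + (-1.6667)·(3.6667) + (4.3333)·(-1.3333) + (2.3333)·(-0.3333) + (-1.6667)·(-2.3333) + (-0.6667)·(0.6667)) / 5 = -8.3333/5 = -1.6667
  S[X_2,X_2] = ((-0.3333)·(-0.3333) + (3.6667)·(3.6667) + (-1.3333)·(-1.3333) + (-0.3333)·(-0.3333) + (-2.3333)·(-2.3333) + (0.6667)·(0.6667)) / 5 = 21.3333/5 = 4.2667
  S = [[7.4667, -1.6667],
 [-1.6667, 4.2667]].

Step 3 — invert S. det(S) = 7.4667·4.2667 - (-1.6667)² = 29.08.
  S^{-1} = (1/det) · [[d, -b], [-b, a]] = [[0.1467, 0.0573],
 [0.0573, 0.2568]].

Step 4 — quadratic form (x̄ - mu_0)^T · S^{-1} · (x̄ - mu_0):
  S^{-1} · (x̄ - mu_0) = (0.1742, 0.3806),
  (x̄ - mu_0)^T · [...] = (0.6667)·(0.1742) + (1.3333)·(0.3806) = 0.6236.

Step 5 — scale by n: T² = 6 · 0.6236 = 3.7414.

T² ≈ 3.7414


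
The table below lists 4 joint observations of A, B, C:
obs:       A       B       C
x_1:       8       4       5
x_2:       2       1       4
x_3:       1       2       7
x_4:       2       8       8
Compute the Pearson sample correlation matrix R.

Step 1 — column means:
  mean(A) = (8 + 2 + 1 + 2) / 4 = 13/4 = 3.25
  mean(B) = (4 + 1 + 2 + 8) / 4 = 15/4 = 3.75
  mean(C) = (5 + 4 + 7 + 8) / 4 = 24/4 = 6

Step 2 — sample variances and covariances s[i,j] = (1/(n-1)) · Σ_k (x_{k,i} - mean_i) · (x_{k,j} - mean_j), with n-1 = 3:
  s[A,A] = ((4.75)·(4.75) + (-1.25)·(-1.25) + (-2.25)·(-2.25) + (-1.25)·(-1.25)) / 3 = 30.75/3 = 10.25
  s[A,B] = ((4.75)·(0.25) + (-1.25)·(-2.75) + (-2.25)·(-1.75) + (-1.25)·(4.25)) / 3 = 3.25/3 = 1.0833
  s[A,C] = ((4.75)·(-1) + (-1.25)·(-2) + (-2.25)·(1) + (-1.25)·(2)) / 3 = -7/3 = -2.3333
  s[B,B] = ((0.25)·(0.25) + (-2.75)·(-2.75) + (-1.75)·(-1.75) + (4.25)·(4.25)) / 3 = 28.75/3 = 9.5833
  s[B,C] = ((0.25)·(-1) + (-2.75)·(-2) + (-1.75)·(1) + (4.25)·(2)) / 3 = 12/3 = 4
  s[C,C] = ((-1)·(-1) + (-2)·(-2) + (1)·(1) + (2)·(2)) / 3 = 10/3 = 3.3333
  Sample standard deviations s_i = √(s[i,i]):
  s(A) = √(10.25) = 3.2016
  s(B) = √(9.5833) = 3.0957
  s(C) = √(3.3333) = 1.8257

Step 3 — r_{ij} = s_{ij} / (s_i · s_j):
  r[A,A] = 1 (diagonal).
  r[A,B] = 1.0833 / (3.2016 · 3.0957) = 1.0833 / 9.9111 = 0.1093
  r[A,C] = -2.3333 / (3.2016 · 1.8257) = -2.3333 / 5.8452 = -0.3992
  r[B,B] = 1 (diagonal).
  r[B,C] = 4 / (3.0957 · 1.8257) = 4 / 5.6519 = 0.7077
  r[C,C] = 1 (diagonal).

R is symmetric with unit diagonal. Assembling:

R = [[1, 0.1093, -0.3992],
 [0.1093, 1, 0.7077],
 [-0.3992, 0.7077, 1]]


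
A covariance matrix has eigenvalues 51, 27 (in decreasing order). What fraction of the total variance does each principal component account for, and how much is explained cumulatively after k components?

Step 1 — total variance = trace(Sigma) = Σ λ_i = 51 + 27 = 78.

Step 2 — fraction explained by component i = λ_i / Σ λ:
  PC1: 51/78 = 0.6538
  PC2: 27/78 = 0.3462

Step 3 — cumulative fraction after k components = (λ_1 + ... + λ_k) / Σ λ:
  k = 1: 51/78 = 0.6538
  k = 2: (51 + 27)/78 = 78/78 = 1

Summary (fraction, with percent):

explained: PC1 0.6538 (65.38%), PC2 0.3462 (34.62%);  cumulative: 0.6538, 1


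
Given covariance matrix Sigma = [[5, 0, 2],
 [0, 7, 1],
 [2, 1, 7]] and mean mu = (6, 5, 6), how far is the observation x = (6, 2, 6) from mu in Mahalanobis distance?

Step 1 — centre the observation: (x - mu) = (0, -3, 0).

Step 2 — invert Sigma (cofactor / det for 3×3, or solve directly):
  Sigma^{-1} = [[0.2264, 0.0094, -0.066],
 [0.0094, 0.1462, -0.0236],
 [-0.066, -0.0236, 0.1651]].

Step 3 — form the quadratic (x - mu)^T · Sigma^{-1} · (x - mu):
  Sigma^{-1} · (x - mu) = (-0.0283, -0.4387, 0.0708).
  (x - mu)^T · [Sigma^{-1} · (x - mu)] = (0)·(-0.0283) + (-3)·(-0.4387) + (0)·(0.0708) = 1.316.

Step 4 — take square root: d = √(1.316) ≈ 1.1472.

d(x, mu) = √(1.316) ≈ 1.1472


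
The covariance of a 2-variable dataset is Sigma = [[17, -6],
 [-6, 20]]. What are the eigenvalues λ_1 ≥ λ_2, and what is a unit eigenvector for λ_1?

Step 1 — characteristic polynomial of 2×2 Sigma:
  det(Sigma - λI) = λ² - trace · λ + det = 0.
  trace = 17 + 20 = 37, det = 17·20 - (-6)² = 304.
Step 2 — discriminant:
  Δ = trace² - 4·det = 1369 - 1216 = 153.
Step 3 — eigenvalues:
  λ = (trace ± √Δ)/2 = (37 ± 12.3693)/2,
  λ_1 = 24.6847,  λ_2 = 12.3153.

Step 4 — unit eigenvector for λ_1: solve (Sigma - λ_1 I)v = 0. First row:
  (17 - 24.6847)·v_x + (-6)·v_y = 0, i.e. (-7.6847)·v_x + (-6)·v_y = 0,
  so v ∝ (b, λ_1 - a) = (-6, 7.6847); multiply by -1 so the first entry is positive: u = (6, -7.6847).
  ||u|| = √((6)² + (-7.6847)²) = √(95.054) ≈ 9.7496,
  v_1 = u/||u|| ≈ (0.6154, -0.7882) (||v_1|| = 1).

λ_1 = 24.6847,  λ_2 = 12.3153;  v_1 ≈ (0.6154, -0.7882)


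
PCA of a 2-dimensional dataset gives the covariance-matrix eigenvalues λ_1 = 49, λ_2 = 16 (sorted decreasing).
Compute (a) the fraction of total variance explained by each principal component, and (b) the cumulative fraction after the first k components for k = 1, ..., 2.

Step 1 — total variance = trace(Sigma) = Σ λ_i = 49 + 16 = 65.

Step 2 — fraction explained by component i = λ_i / Σ λ:
  PC1: 49/65 = 0.7538
  PC2: 16/65 = 0.2462

Step 3 — cumulative fraction after k components = (λ_1 + ... + λ_k) / Σ λ:
  k = 1: 49/65 = 0.7538
  k = 2: (49 + 16)/65 = 65/65 = 1

Summary (fraction, with percent):

explained: PC1 0.7538 (75.38%), PC2 0.2462 (24.62%);  cumulative: 0.7538, 1


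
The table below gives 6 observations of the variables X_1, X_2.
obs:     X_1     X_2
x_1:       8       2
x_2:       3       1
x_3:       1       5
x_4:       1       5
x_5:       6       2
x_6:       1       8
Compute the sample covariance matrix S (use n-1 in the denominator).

Step 1 — column means:
  mean(X_1) = (8 + 3 + 1 + 1 + 6 + 1) / 6 = 20/6 = 3.3333
  mean(X_2) = (2 + 1 + 5 + 5 + 2 + 8) / 6 = 23/6 = 3.8333

Step 2 — sample covariance S[i,j] = (1/(n-1)) · Σ_k (x_{k,i} - mean_i) · (x_{k,j} - mean_j), with n-1 = 5.
  S[X_1,X_1] = ((4.6667)·(4.6667) + (-0.3333)·(-0.3333) + (-2.3333)·(-2.3333) + (-2.3333)·(-2.3333) + (2.6667)·(2.6667) + (-2.3333)·(-2.3333)) / 5 = 45.3333/5 = 9.0667
  S[X_1,X_2] = ((4.6667)·(-1.8333) + (-0.3333)·(-2.8333) + (-2.3333)·(1.1667) + (-2.3333)·(1.1667) + (2.6667)·(-1.8333) + (-2.3333)·(4.1667)) / 5 = -27.6667/5 = -5.5333
  S[X_2,X_2] = ((-1.8333)·(-1.8333) + (-2.8333)·(-2.8333) + (1.1667)·(1.1667) + (1.1667)·(1.1667) + (-1.8333)·(-1.8333) + (4.1667)·(4.1667)) / 5 = 34.8333/5 = 6.9667

S is symmetric (S[j,i] = S[i,j]). Assembling:

S = [[9.0667, -5.5333],
 [-5.5333, 6.9667]]


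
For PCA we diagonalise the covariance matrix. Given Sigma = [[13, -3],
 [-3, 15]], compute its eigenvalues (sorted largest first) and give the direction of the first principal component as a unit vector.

Step 1 — characteristic polynomial of 2×2 Sigma:
  det(Sigma - λI) = λ² - trace · λ + det = 0.
  trace = 13 + 15 = 28, det = 13·15 - (-3)² = 186.
Step 2 — discriminant:
  Δ = trace² - 4·det = 784 - 744 = 40.
Step 3 — eigenvalues:
  λ = (trace ± √Δ)/2 = (28 ± 6.3246)/2,
  λ_1 = 17.1623,  λ_2 = 10.8377.

Step 4 — unit eigenvector for λ_1: solve (Sigma - λ_1 I)v = 0. First row:
  (13 - 17.1623)·v_x + (-3)·v_y = 0, i.e. (-4.1623)·v_x + (-3)·v_y = 0,
  so v ∝ (b, λ_1 - a) = (-3, 4.1623); multiply by -1 so the first entry is positive: u = (3, -4.1623).
  ||u|| = √((3)² + (-4.1623)²) = √(26.3246) ≈ 5.1307,
  v_1 = u/||u|| ≈ (0.5847, -0.8112) (||v_1|| = 1).

λ_1 = 17.1623,  λ_2 = 10.8377;  v_1 ≈ (0.5847, -0.8112)


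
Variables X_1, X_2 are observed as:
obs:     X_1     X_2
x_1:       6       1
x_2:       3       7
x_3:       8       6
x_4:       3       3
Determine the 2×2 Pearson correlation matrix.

Step 1 — column means:
  mean(X_1) = (6 + 3 + 8 + 3) / 4 = 20/4 = 5
  mean(X_2) = (1 + 7 + 6 + 3) / 4 = 17/4 = 4.25

Step 2 — sample variances and covariances s[i,j] = (1/(n-1)) · Σ_k (x_{k,i} - mean_i) · (x_{k,j} - mean_j), with n-1 = 3:
  s[X_1,X_1] = ((1)·(1) + (-2)·(-2) + (3)·(3) + (-2)·(-2)) / 3 = 18/3 = 6
  s[X_1,X_2] = ((1)·(-3.25) + (-2)·(2.75) + (3)·(1.75) + (-2)·(-1.25)) / 3 = -1/3 = -0.3333
  s[X_2,X_2] = ((-3.25)·(-3.25) + (2.75)·(2.75) + (1.75)·(1.75) + (-1.25)·(-1.25)) / 3 = 22.75/3 = 7.5833
  Sample standard deviations s_i = √(s[i,i]):
  s(X_1) = √(6) = 2.4495
  s(X_2) = √(7.5833) = 2.7538

Step 3 — r_{ij} = s_{ij} / (s_i · s_j):
  r[X_1,X_1] = 1 (diagonal).
  r[X_1,X_2] = -0.3333 / (2.4495 · 2.7538) = -0.3333 / 6.7454 = -0.0494
  r[X_2,X_2] = 1 (diagonal).

R is symmetric with unit diagonal. Assembling:

R = [[1, -0.0494],
 [-0.0494, 1]]


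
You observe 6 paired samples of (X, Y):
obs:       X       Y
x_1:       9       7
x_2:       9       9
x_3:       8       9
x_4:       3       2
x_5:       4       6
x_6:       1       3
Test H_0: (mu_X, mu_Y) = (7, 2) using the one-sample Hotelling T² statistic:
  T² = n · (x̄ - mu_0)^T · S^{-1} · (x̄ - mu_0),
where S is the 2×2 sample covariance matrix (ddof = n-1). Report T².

Step 1 — sample mean vector:
  mean(X) = (9 + 9 + 8 + 3 + 4 + 1) / 6 = 34/6 = 5.6667
  mean(Y) = (7 + 9 + 9 + 2 + 6 + 3) / 6 = 36/6 = 6
  x̄ = (5.6667, 6),  deviation x̄ - mu_0 = (5.6667, 6) - (7, 2) = (-1.3333, 4).

Step 2 — sample covariance matrix, S[i,j] = (1/(n-1)) · Σ_k (x_{k,i} - mean_i) · (x_{k,j} - mean_j), divisor n-1 = 5:
  S[X,X] = ((3.3333)·(3.3333) + (3.3333)·(3.3333) + (2.3333)·(2.3333) + (-2.6667)·(-2.6667) + (-1.6667)·(-1.6667) + (-4.6667)·(-4.6667)) / 5 = 59.3333/5 = 11.8667
  S[X,Y] = ((3.3333)·(1) + (3.3333)·(3) + (2.3333)·(3) + (-2.6667)·(-4) + (-1.6667)·(0) + (-4.6667)·(-3)) / 5 = 45/5 = 9
  S[Y,Y] = ((1)·(1) + (3)·(3) + (3)·(3) + (-4)·(-4) + (0)·(0) + (-3)·(-3)) / 5 = 44/5 = 8.8
  S = [[11.8667, 9],
 [9, 8.8]].

Step 3 — invert S. det(S) = 11.8667·8.8 - (9)² = 23.4267.
  S^{-1} = (1/det) · [[d, -b], [-b, a]] = [[0.3756, -0.3842],
 [-0.3842, 0.5065]].

Step 4 — quadratic form (x̄ - mu_0)^T · S^{-1} · (x̄ - mu_0):
  S^{-1} · (x̄ - mu_0) = (-2.0376, 2.5384),
  (x̄ - mu_0)^T · [...] = (-1.3333)·(-2.0376) + (4)·(2.5384) = 12.8704.

Step 5 — scale by n: T² = 6 · 12.8704 = 77.2225.

T² ≈ 77.2225
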